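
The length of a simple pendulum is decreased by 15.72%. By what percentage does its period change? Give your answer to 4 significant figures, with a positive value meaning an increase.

-8.196%

T ∝ √L, so T'/T = √(0.84280) = 0.91804.
Percentage change in T = (0.91804 − 1) × 100% = -8.196%.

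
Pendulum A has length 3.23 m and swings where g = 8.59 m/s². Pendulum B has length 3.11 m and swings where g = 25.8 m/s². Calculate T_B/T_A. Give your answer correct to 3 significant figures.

T = 2π√(L/g), so T_B/T_A = √((L_B/g_B)/(L_A/g_A)) = √((3.11/25.8)/(3.23/8.59)) = 0.566.

0.566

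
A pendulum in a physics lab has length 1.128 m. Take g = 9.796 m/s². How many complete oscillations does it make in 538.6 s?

252

T = 2π√(L/g) = 2π√(1.128/9.796) = 2.1321 s.
Number of complete oscillations = ⌊538.6/2.1321⌋ = ⌊252.61⌋ = 252.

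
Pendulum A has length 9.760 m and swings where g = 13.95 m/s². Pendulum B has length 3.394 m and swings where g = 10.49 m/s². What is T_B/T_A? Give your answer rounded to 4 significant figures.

T = 2π√(L/g), so T_B/T_A = √((L_B/g_B)/(L_A/g_A)) = √((3.394/10.49)/(9.760/13.95)) = 0.6800.

0.6800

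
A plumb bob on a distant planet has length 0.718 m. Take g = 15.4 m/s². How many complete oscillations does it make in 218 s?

T = 2π√(L/g) = 2π√(0.718/15.4) = 1.357 s.
Number of complete oscillations = ⌊218/1.357⌋ = ⌊160.7⌋ = 160.

160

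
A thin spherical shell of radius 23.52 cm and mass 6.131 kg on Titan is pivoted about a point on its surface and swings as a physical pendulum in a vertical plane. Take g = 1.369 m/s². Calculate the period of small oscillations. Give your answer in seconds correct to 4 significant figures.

3.362 s

I_cm = (2/3)mr² = 0.22611 kg·m². The pivot is at distance d = 0.2352 m from the centre of mass.
By the parallel-axis theorem, I = I_cm + md² = 0.22611 + 0.33916 = 0.56527 kg·m².
T = 2π√(I/(mgd)) = 2π√(0.56527/(6.131 × 1.369 × 0.2352)) = 3.362 s.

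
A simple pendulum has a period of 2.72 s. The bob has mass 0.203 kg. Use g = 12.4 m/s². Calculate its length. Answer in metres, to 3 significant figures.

2.32 m

From T = 2π√(L/g), L = gT²/(4π²) = 12.4 × 2.720²/(4π²) = 2.32 m.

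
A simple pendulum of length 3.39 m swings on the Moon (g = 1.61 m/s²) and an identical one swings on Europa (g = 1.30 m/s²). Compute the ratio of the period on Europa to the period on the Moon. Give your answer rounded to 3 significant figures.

1.11

T ∝ 1/√g, so T₂/T₁ = √(g₁/g₂) = √(1.61/1.30) = 1.11.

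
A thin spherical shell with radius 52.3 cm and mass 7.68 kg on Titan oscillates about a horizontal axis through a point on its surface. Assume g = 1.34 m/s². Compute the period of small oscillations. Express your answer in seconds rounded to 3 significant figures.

5.07 s

I_cm = (2/3)mr² = 1.400 kg·m². The pivot is at distance d = 0.523 m from the centre of mass.
By the parallel-axis theorem, I = I_cm + md² = 1.400 + 2.101 = 3.501 kg·m².
T = 2π√(I/(mgd)) = 2π√(3.501/(7.68 × 1.34 × 0.523)) = 5.07 s.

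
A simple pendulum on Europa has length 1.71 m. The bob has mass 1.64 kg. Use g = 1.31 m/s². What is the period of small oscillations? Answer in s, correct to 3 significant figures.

T = 2π√(L/g) = 2π√(1.71/1.31) = 2π × 1.143 = 7.18 s.

7.18 s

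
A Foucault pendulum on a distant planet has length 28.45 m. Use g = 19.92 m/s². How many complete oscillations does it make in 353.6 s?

47

T = 2π√(L/g) = 2π√(28.45/19.92) = 7.5089 s.
Number of complete oscillations = ⌊353.6/7.5089⌋ = ⌊47.091⌋ = 47.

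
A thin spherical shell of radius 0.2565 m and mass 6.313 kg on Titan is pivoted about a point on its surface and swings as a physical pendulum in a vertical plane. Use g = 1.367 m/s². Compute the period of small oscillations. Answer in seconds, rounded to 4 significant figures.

3.514 s

I_cm = (2/3)mr² = 0.27690 kg·m². The pivot is at distance d = 0.2565 m from the centre of mass.
By the parallel-axis theorem, I = I_cm + md² = 0.27690 + 0.41535 = 0.69224 kg·m².
T = 2π√(I/(mgd)) = 2π√(0.69224/(6.313 × 1.367 × 0.2565)) = 3.514 s.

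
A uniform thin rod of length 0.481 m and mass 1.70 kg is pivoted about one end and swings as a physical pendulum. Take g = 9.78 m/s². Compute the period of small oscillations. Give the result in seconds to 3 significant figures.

1.14 s

For a physical pendulum T = 2π√(I/(mgd)), with d = 0.2405 m from pivot to centre of mass.
I_cm = mL²/12 = 1.70 × 0.481²/12 = 0.03278 kg·m²; I = I_cm + md² = 0.03278 + 1.70 × 0.2405² = 0.1311 kg·m².
T = 2π√(0.1311/(1.70 × 9.78 × 0.2405)) = 1.14 s.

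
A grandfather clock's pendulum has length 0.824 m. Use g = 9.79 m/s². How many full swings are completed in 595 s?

T = 2π√(L/g) = 2π√(0.824/9.79) = 1.823 s.
Number of complete oscillations = ⌊595/1.823⌋ = ⌊326.4⌋ = 326.

326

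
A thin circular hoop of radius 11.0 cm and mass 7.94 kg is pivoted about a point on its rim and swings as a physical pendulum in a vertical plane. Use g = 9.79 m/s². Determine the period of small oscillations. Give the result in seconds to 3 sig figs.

I_cm = mr² = 0.09607 kg·m². The pivot is at distance d = 0.110 m from the centre of mass.
By the parallel-axis theorem, I = I_cm + md² = 0.09607 + 0.09607 = 0.1921 kg·m².
T = 2π√(I/(mgd)) = 2π√(0.1921/(7.94 × 9.79 × 0.110)) = 0.942 s.

0.942 s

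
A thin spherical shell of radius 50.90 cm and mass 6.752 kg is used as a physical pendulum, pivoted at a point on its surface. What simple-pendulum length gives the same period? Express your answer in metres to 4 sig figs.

0.8483 m

The equivalent simple-pendulum length is L_eq = I/(md), where I is about the pivot and d = 0.50900 m.
I_cm = (2/3)mR² = 1.1662 kg·m², so I = I_cm + md² = 1.1662 + 1.7493 = 2.9155 kg·m².
L_eq = 2.9155/(6.752 × 0.50900) = 0.8483 m.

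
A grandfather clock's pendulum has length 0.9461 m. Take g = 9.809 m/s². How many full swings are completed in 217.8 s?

T = 2π√(L/g) = 2π√(0.9461/9.809) = 1.9514 s.
Number of complete oscillations = ⌊217.8/1.9514⌋ = ⌊111.61⌋ = 111.

111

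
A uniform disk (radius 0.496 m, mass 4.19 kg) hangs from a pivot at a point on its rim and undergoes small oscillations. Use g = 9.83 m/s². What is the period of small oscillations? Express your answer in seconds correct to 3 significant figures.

1.73 s

I_cm = ½mr² = 0.5154 kg·m². The pivot is at distance d = 0.496 m from the centre of mass.
By the parallel-axis theorem, I = I_cm + md² = 0.5154 + 1.031 = 1.546 kg·m².
T = 2π√(I/(mgd)) = 2π√(1.546/(4.19 × 9.83 × 0.496)) = 1.73 s.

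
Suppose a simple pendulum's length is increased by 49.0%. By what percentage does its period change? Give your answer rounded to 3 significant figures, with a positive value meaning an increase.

T ∝ √L, so T'/T = √(1.490) = 1.221.
Percentage change in T = (1.221 − 1) × 100% = 22.1%.

22.1%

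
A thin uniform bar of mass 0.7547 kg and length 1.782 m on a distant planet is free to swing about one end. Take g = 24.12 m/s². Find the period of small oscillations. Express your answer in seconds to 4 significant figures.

1.394 s

For a physical pendulum T = 2π√(I/(mgd)), with d = 0.89100 m from pivot to centre of mass.
I_cm = mL²/12 = 0.7547 × 1.782²/12 = 0.19971 kg·m²; I = I_cm + md² = 0.19971 + 0.7547 × 0.89100² = 0.79886 kg·m².
T = 2π√(0.79886/(0.7547 × 24.12 × 0.89100)) = 1.394 s.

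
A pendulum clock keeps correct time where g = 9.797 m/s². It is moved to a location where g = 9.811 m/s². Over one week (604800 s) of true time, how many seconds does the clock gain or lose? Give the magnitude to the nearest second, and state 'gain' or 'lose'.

gain 432 s

The clock's period scales as T ∝ 1/√g, so T'/T = √(9.797/9.811) = 0.999286.
In 604800 s of true time the clock registers 604800/0.999286 = 605232.0 s, so it gains 432 s.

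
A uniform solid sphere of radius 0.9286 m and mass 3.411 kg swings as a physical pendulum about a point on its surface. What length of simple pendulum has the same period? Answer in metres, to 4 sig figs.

The equivalent simple-pendulum length is L_eq = I/(md), where I is about the pivot and d = 0.92860 m.
I_cm = (2/5)mR² = 1.1765 kg·m², so I = I_cm + md² = 1.1765 + 2.9413 = 4.1178 kg·m².
L_eq = 4.1178/(3.411 × 0.92860) = 1.300 m.

1.300 m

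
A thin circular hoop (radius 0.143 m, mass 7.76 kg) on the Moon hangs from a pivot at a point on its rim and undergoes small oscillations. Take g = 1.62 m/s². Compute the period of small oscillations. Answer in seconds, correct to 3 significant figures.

2.64 s

I_cm = mr² = 0.1587 kg·m². The pivot is at distance d = 0.143 m from the centre of mass.
By the parallel-axis theorem, I = I_cm + md² = 0.1587 + 0.1587 = 0.3174 kg·m².
T = 2π√(I/(mgd)) = 2π√(0.3174/(7.76 × 1.62 × 0.143)) = 2.64 s.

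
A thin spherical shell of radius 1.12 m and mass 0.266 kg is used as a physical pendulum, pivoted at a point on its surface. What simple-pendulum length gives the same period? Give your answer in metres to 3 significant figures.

1.87 m

The equivalent simple-pendulum length is L_eq = I/(md), where I is about the pivot and d = 1.120 m.
I_cm = (2/3)mR² = 0.2224 kg·m², so I = I_cm + md² = 0.2224 + 0.3337 = 0.5561 kg·m².
L_eq = 0.5561/(0.266 × 1.120) = 1.87 m.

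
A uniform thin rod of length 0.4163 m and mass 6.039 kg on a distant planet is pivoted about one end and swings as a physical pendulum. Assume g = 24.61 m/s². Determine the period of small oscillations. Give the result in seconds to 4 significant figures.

0.6672 s

For a physical pendulum T = 2π√(I/(mgd)), with d = 0.20815 m from pivot to centre of mass.
I_cm = mL²/12 = 6.039 × 0.4163²/12 = 0.087216 kg·m²; I = I_cm + md² = 0.087216 + 6.039 × 0.20815² = 0.34886 kg·m².
T = 2π√(0.34886/(6.039 × 24.61 × 0.20815)) = 0.6672 s.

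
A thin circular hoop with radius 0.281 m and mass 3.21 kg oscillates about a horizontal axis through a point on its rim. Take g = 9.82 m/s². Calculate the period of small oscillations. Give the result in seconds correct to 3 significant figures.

1.50 s

I_cm = mr² = 0.2535 kg·m². The pivot is at distance d = 0.281 m from the centre of mass.
By the parallel-axis theorem, I = I_cm + md² = 0.2535 + 0.2535 = 0.5069 kg·m².
T = 2π√(I/(mgd)) = 2π√(0.5069/(3.21 × 9.82 × 0.281)) = 1.50 s.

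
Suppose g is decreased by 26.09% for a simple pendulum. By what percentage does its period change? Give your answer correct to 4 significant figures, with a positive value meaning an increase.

16.32%

T ∝ 1/√g, so T'/T = 1/√(0.73910) = 1.1632.
Percentage change in T = (1.1632 − 1) × 100% = 16.32%.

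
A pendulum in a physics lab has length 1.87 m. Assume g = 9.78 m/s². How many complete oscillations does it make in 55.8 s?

20

T = 2π√(L/g) = 2π√(1.87/9.78) = 2.747 s.
Number of complete oscillations = ⌊55.8/2.747⌋ = ⌊20.31⌋ = 20.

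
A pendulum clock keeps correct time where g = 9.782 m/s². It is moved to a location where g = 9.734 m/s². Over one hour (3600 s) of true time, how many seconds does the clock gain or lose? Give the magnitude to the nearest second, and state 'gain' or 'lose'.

The clock's period scales as T ∝ 1/√g, so T'/T = √(9.782/9.734) = 1.00246.
In 3600 s of true time the clock registers 3600/1.00246 = 3591.2 s, so it loses 9 s.

lose 9 s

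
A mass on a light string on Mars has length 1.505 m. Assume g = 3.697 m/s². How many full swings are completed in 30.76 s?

7

T = 2π√(L/g) = 2π√(1.505/3.697) = 4.0089 s.
Number of complete oscillations = ⌊30.76/4.0089⌋ = ⌊7.6730⌋ = 7.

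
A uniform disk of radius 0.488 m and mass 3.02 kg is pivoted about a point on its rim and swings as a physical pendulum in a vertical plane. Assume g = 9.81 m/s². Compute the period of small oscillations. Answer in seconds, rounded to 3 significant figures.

1.72 s

I_cm = ½mr² = 0.3596 kg·m². The pivot is at distance d = 0.488 m from the centre of mass.
By the parallel-axis theorem, I = I_cm + md² = 0.3596 + 0.7192 = 1.079 kg·m².
T = 2π√(I/(mgd)) = 2π√(1.079/(3.02 × 9.81 × 0.488)) = 1.72 s.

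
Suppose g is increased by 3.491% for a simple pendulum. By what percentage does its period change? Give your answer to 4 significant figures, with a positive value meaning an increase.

T ∝ 1/√g, so T'/T = 1/√(1.0349) = 0.98299.
Percentage change in T = (0.98299 − 1) × 100% = -1.701%.

-1.701%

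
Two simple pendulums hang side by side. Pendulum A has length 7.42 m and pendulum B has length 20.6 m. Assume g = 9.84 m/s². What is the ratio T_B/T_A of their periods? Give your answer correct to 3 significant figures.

1.67

T ∝ √L, so T_B/T_A = √(L_B/L_A) = √(20.6/7.42) = 1.67.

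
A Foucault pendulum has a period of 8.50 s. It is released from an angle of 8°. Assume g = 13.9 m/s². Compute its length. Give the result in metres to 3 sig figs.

From T = 2π√(L/g), L = gT²/(4π²) = 13.9 × 8.500²/(4π²) = 25.4 m.

25.4 m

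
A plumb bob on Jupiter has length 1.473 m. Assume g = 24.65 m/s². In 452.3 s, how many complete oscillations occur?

294

T = 2π√(L/g) = 2π√(1.473/24.65) = 1.5359 s.
Number of complete oscillations = ⌊452.3/1.5359⌋ = ⌊294.48⌋ = 294.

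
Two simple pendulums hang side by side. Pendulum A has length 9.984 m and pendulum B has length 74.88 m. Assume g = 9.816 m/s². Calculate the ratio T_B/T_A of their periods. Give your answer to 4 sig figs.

T ∝ √L, so T_B/T_A = √(L_B/L_A) = √(74.88/9.984) = 2.739.

2.739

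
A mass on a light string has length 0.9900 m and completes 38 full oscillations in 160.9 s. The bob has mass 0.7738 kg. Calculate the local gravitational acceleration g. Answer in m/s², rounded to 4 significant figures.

2.180 m/s²

T = 160.9/38 = 4.2342 s.
From T = 2π√(L/g), g = 4π²L/T² = 4π² × 0.9900/4.2342² = 2.180 m/s².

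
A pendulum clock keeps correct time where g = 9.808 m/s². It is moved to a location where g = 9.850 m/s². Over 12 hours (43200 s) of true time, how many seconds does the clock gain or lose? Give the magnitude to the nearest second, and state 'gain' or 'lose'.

gain 92 s

The clock's period scales as T ∝ 1/√g, so T'/T = √(9.808/9.850) = 0.997866.
In 43200 s of true time the clock registers 43200/0.997866 = 43292.4 s, so it gains 92 s.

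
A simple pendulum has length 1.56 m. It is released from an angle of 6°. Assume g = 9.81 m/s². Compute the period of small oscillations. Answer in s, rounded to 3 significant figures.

T = 2π√(L/g) = 2π√(1.56/9.81) = 2π × 0.3988 = 2.51 s.

2.51 s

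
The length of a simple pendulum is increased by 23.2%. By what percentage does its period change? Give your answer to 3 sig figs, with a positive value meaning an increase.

T ∝ √L, so T'/T = √(1.232) = 1.110.
Percentage change in T = (1.110 − 1) × 100% = 11.0%.

11.0%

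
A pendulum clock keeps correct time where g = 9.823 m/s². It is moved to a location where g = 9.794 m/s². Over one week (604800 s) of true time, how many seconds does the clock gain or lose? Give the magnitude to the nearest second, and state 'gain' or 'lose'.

The clock's period scales as T ∝ 1/√g, so T'/T = √(9.823/9.794) = 1.00148.
In 604800 s of true time the clock registers 604800/1.00148 = 603906.6 s, so it loses 893 s.

lose 893 s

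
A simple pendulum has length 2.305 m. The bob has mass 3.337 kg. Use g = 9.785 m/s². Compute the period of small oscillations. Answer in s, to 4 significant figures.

T = 2π√(L/g) = 2π√(2.305/9.785) = 2π × 0.48535 = 3.050 s.

3.050 s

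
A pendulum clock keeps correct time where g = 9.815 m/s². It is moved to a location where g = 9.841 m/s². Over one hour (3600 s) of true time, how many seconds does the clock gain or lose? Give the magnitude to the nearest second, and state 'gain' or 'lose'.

gain 5 s

The clock's period scales as T ∝ 1/√g, so T'/T = √(9.815/9.841) = 0.998678.
In 3600 s of true time the clock registers 3600/0.998678 = 3604.8 s, so it gains 5 s.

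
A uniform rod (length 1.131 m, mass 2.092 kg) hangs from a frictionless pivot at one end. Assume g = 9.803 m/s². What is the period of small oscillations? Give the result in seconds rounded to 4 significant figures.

For a physical pendulum T = 2π√(I/(mgd)), with d = 0.56550 m from pivot to centre of mass.
I_cm = mL²/12 = 2.092 × 1.131²/12 = 0.22300 kg·m²; I = I_cm + md² = 0.22300 + 2.092 × 0.56550² = 0.89200 kg·m².
T = 2π√(0.89200/(2.092 × 9.803 × 0.56550)) = 1.743 s.

1.743 s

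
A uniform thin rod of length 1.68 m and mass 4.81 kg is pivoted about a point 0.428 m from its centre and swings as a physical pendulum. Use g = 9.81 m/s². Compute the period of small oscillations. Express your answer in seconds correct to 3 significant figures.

1.98 s

For a physical pendulum T = 2π√(I/(mgd)), with d = 0.4280 m from pivot to centre of mass.
I_cm = mL²/12 = 4.81 × 1.68²/12 = 1.131 kg·m²; I = I_cm + md² = 1.131 + 4.81 × 0.4280² = 2.012 kg·m².
T = 2π√(2.012/(4.81 × 9.81 × 0.4280)) = 1.98 s.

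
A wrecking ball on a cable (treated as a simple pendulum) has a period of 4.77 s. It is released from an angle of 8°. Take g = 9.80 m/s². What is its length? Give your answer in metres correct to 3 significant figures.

From T = 2π√(L/g), L = gT²/(4π²) = 9.80 × 4.770²/(4π²) = 5.65 m.

5.65 m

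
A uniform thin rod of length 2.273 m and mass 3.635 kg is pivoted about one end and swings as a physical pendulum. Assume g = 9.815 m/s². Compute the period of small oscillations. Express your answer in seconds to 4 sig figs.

2.469 s

For a physical pendulum T = 2π√(I/(mgd)), with d = 1.1365 m from pivot to centre of mass.
I_cm = mL²/12 = 3.635 × 2.273²/12 = 1.5650 kg·m²; I = I_cm + md² = 1.5650 + 3.635 × 1.1365² = 6.2601 kg·m².
T = 2π√(6.2601/(3.635 × 9.815 × 1.1365)) = 2.469 s.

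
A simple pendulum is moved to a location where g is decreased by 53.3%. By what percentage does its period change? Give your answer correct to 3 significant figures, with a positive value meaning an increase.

46.3%

T ∝ 1/√g, so T'/T = 1/√(0.4670) = 1.463.
Percentage change in T = (1.463 − 1) × 100% = 46.3%.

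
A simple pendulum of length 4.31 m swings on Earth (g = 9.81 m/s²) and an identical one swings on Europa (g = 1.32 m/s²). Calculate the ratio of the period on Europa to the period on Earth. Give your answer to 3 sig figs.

2.73

T ∝ 1/√g, so T₂/T₁ = √(g₁/g₂) = √(9.81/1.32) = 2.73.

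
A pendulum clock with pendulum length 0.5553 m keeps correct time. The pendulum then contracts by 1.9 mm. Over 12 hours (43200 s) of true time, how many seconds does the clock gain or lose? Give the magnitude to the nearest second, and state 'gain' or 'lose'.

T ∝ √L, so T'/T = √(0.55340/0.5553) = 0.998288.
In 43200 s of true time the clock registers 43200/0.998288 = 43274.1 s, so it gains 74 s.

gain 74 s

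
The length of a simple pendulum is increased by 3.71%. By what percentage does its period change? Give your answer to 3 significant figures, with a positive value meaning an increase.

T ∝ √L, so T'/T = √(1.037) = 1.018.
Percentage change in T = (1.018 − 1) × 100% = 1.84%.

1.84%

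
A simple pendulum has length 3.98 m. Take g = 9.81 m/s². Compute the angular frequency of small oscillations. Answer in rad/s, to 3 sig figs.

ω = √(g/L) = √(9.81/3.98) = 1.57 rad/s.

1.57 rad/s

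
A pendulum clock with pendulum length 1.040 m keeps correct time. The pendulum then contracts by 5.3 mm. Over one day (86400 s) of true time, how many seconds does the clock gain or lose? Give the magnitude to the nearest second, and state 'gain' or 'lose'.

gain 221 s

T ∝ √L, so T'/T = √(1.03470/1.040) = 0.997449.
In 86400 s of true time the clock registers 86400/0.997449 = 86621.0 s, so it gains 221 s.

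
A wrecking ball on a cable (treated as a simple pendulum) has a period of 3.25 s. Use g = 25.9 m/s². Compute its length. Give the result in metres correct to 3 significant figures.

6.93 m

From T = 2π√(L/g), L = gT²/(4π²) = 25.9 × 3.250²/(4π²) = 6.93 m.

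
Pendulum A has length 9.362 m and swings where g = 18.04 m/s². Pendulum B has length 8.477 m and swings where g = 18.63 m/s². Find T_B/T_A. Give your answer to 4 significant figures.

T = 2π√(L/g), so T_B/T_A = √((L_B/g_B)/(L_A/g_A)) = √((8.477/18.63)/(9.362/18.04)) = 0.9364.

0.9364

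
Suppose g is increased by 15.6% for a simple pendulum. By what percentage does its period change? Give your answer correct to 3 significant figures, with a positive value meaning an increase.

T ∝ 1/√g, so T'/T = 1/√(1.156) = 0.9301.
Percentage change in T = (0.9301 − 1) × 100% = -6.99%.

-6.99%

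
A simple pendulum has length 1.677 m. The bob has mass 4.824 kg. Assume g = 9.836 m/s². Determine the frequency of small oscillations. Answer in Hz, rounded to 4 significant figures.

0.3854 Hz

T = 2π√(L/g) = 2π√(1.677/9.836) = 2.5944 s, so f = 1/T = 0.3854 Hz.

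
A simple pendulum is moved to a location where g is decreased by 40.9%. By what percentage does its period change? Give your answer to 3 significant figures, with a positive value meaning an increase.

30.1%

T ∝ 1/√g, so T'/T = 1/√(0.5910) = 1.301.
Percentage change in T = (1.301 − 1) × 100% = 30.1%.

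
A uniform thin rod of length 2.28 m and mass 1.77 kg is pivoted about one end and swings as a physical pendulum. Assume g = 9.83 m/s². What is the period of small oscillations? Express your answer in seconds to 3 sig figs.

For a physical pendulum T = 2π√(I/(mgd)), with d = 1.140 m from pivot to centre of mass.
I_cm = mL²/12 = 1.77 × 2.28²/12 = 0.7668 kg·m²; I = I_cm + md² = 0.7668 + 1.77 × 1.140² = 3.067 kg·m².
T = 2π√(3.067/(1.77 × 9.83 × 1.140)) = 2.47 s.

2.47 s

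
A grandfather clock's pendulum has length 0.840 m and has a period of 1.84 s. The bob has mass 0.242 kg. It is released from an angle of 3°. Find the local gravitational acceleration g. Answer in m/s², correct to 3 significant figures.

9.79 m/s²

From T = 2π√(L/g), g = 4π²L/T² = 4π² × 0.840/1.840² = 9.79 m/s².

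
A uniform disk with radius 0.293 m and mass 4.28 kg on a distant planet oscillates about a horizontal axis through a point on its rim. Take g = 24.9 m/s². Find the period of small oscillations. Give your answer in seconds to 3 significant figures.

0.835 s

I_cm = ½mr² = 0.1837 kg·m². The pivot is at distance d = 0.293 m from the centre of mass.
By the parallel-axis theorem, I = I_cm + md² = 0.1837 + 0.3674 = 0.5512 kg·m².
T = 2π√(I/(mgd)) = 2π√(0.5512/(4.28 × 24.9 × 0.293)) = 0.835 s.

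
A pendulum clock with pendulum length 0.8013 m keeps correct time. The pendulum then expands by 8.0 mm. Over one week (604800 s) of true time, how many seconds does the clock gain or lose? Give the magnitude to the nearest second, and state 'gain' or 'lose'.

T ∝ √L, so T'/T = √(0.80930/0.8013) = 1.00498.
In 604800 s of true time the clock registers 604800/1.00498 = 601803.3 s, so it loses 2997 s.

lose 2997 s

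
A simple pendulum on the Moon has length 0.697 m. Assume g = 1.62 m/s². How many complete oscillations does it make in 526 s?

T = 2π√(L/g) = 2π√(0.697/1.62) = 4.121 s.
Number of complete oscillations = ⌊526/4.121⌋ = ⌊127.6⌋ = 127.

127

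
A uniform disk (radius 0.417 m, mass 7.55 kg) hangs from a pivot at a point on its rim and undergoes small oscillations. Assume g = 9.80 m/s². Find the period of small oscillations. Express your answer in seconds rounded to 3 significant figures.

1.59 s

I_cm = ½mr² = 0.6564 kg·m². The pivot is at distance d = 0.417 m from the centre of mass.
By the parallel-axis theorem, I = I_cm + md² = 0.6564 + 1.313 = 1.969 kg·m².
T = 2π√(I/(mgd)) = 2π√(1.969/(7.55 × 9.80 × 0.417)) = 1.59 s.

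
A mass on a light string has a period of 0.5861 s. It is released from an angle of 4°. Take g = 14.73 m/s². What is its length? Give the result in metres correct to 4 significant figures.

0.1282 m

From T = 2π√(L/g), L = gT²/(4π²) = 14.73 × 0.58610²/(4π²) = 0.1282 m.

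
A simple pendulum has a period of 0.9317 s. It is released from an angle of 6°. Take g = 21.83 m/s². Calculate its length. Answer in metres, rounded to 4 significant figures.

From T = 2π√(L/g), L = gT²/(4π²) = 21.83 × 0.93170²/(4π²) = 0.4800 m.

0.4800 m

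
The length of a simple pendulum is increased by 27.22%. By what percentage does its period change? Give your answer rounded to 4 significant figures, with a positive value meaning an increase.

T ∝ √L, so T'/T = √(1.2722) = 1.1279.
Percentage change in T = (1.1279 − 1) × 100% = 12.79%.

12.79%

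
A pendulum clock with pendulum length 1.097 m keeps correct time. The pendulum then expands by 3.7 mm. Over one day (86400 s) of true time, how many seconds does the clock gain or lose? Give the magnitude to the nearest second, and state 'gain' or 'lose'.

T ∝ √L, so T'/T = √(1.10070/1.097) = 1.00168.
In 86400 s of true time the clock registers 86400/1.00168 = 86254.7 s, so it loses 145 s.

lose 145 s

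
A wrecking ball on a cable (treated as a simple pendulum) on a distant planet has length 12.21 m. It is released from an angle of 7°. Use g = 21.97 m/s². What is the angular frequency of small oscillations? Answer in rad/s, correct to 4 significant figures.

ω = √(g/L) = √(21.97/12.21) = 1.341 rad/s.

1.341 rad/s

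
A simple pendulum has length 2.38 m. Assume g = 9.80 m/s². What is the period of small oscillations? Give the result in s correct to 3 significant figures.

T = 2π√(L/g) = 2π√(2.38/9.80) = 2π × 0.4928 = 3.10 s.

3.10 s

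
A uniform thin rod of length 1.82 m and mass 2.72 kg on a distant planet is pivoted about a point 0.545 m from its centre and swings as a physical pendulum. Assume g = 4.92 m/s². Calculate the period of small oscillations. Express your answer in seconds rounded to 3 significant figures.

For a physical pendulum T = 2π√(I/(mgd)), with d = 0.5450 m from pivot to centre of mass.
I_cm = mL²/12 = 2.72 × 1.82²/12 = 0.7508 kg·m²; I = I_cm + md² = 0.7508 + 2.72 × 0.5450² = 1.559 kg·m².
T = 2π√(1.559/(2.72 × 4.92 × 0.5450)) = 2.90 s.

2.90 s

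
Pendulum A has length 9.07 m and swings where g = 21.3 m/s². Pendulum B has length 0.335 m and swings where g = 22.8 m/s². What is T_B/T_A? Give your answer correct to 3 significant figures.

T = 2π√(L/g), so T_B/T_A = √((L_B/g_B)/(L_A/g_A)) = √((0.335/22.8)/(9.07/21.3)) = 0.186.

0.186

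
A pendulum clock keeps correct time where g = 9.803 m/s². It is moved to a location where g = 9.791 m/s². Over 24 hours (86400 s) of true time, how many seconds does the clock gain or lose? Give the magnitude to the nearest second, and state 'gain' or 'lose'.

The clock's period scales as T ∝ 1/√g, so T'/T = √(9.803/9.791) = 1.00061.
In 86400 s of true time the clock registers 86400/1.00061 = 86347.1 s, so it loses 53 s.

lose 53 s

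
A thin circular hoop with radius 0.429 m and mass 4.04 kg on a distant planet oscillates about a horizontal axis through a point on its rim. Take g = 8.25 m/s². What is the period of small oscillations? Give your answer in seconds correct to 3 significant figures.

2.03 s

I_cm = mr² = 0.7435 kg·m². The pivot is at distance d = 0.429 m from the centre of mass.
By the parallel-axis theorem, I = I_cm + md² = 0.7435 + 0.7435 = 1.487 kg·m².
T = 2π√(I/(mgd)) = 2π√(1.487/(4.04 × 8.25 × 0.429)) = 2.03 s.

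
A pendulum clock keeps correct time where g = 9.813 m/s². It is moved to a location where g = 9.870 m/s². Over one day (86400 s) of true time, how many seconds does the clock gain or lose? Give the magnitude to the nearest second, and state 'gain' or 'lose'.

gain 251 s

The clock's period scales as T ∝ 1/√g, so T'/T = √(9.813/9.870) = 0.997108.
In 86400 s of true time the clock registers 86400/0.997108 = 86650.6 s, so it gains 251 s.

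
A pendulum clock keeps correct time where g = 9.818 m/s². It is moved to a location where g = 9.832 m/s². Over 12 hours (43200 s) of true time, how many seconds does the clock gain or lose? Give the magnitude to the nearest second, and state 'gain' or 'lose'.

gain 31 s

The clock's period scales as T ∝ 1/√g, so T'/T = √(9.818/9.832) = 0.999288.
In 43200 s of true time the clock registers 43200/0.999288 = 43230.8 s, so it gains 31 s.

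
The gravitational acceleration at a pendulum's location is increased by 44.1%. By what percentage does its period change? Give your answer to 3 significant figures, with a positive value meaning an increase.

-16.7%

T ∝ 1/√g, so T'/T = 1/√(1.441) = 0.8330.
Percentage change in T = (0.8330 − 1) × 100% = -16.7%.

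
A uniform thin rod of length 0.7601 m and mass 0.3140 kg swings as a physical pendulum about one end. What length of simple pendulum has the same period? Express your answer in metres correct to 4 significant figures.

The equivalent simple-pendulum length is L_eq = I/(md), where I is about the pivot and d = 0.38005 m.
I_cm = (1/12)mL² = 0.015118 kg·m², so I = I_cm + md² = 0.015118 + 0.045354 = 0.060471 kg·m².
L_eq = 0.060471/(0.3140 × 0.38005) = 0.5067 m.

0.5067 m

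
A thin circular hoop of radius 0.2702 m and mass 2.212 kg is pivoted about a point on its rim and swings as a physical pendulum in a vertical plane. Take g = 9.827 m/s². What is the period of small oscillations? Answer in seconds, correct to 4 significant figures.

I_cm = mr² = 0.16149 kg·m². The pivot is at distance d = 0.2702 m from the centre of mass.
By the parallel-axis theorem, I = I_cm + md² = 0.16149 + 0.16149 = 0.32299 kg·m².
T = 2π√(I/(mgd)) = 2π√(0.32299/(2.212 × 9.827 × 0.2702)) = 1.473 s.

1.473 s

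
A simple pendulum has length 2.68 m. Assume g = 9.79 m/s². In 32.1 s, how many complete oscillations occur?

T = 2π√(L/g) = 2π√(2.68/9.79) = 3.287 s.
Number of complete oscillations = ⌊32.1/3.287⌋ = ⌊9.764⌋ = 9.

9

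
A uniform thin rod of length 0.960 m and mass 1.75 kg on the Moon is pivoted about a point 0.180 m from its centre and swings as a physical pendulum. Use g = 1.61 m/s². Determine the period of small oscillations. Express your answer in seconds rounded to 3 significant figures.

For a physical pendulum T = 2π√(I/(mgd)), with d = 0.1800 m from pivot to centre of mass.
I_cm = mL²/12 = 1.75 × 0.960²/12 = 0.1344 kg·m²; I = I_cm + md² = 0.1344 + 1.75 × 0.1800² = 0.1911 kg·m².
T = 2π√(0.1911/(1.75 × 1.61 × 0.1800)) = 3.86 s.

3.86 s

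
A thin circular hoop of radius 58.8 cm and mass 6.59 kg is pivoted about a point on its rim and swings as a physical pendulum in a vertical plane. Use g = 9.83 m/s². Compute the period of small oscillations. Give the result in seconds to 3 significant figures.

I_cm = mr² = 2.278 kg·m². The pivot is at distance d = 0.588 m from the centre of mass.
By the parallel-axis theorem, I = I_cm + md² = 2.278 + 2.278 = 4.557 kg·m².
T = 2π√(I/(mgd)) = 2π√(4.557/(6.59 × 9.83 × 0.588)) = 2.17 s.

2.17 s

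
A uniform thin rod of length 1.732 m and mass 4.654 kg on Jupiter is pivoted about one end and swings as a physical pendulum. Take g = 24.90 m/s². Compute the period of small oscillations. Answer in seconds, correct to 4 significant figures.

For a physical pendulum T = 2π√(I/(mgd)), with d = 0.86600 m from pivot to centre of mass.
I_cm = mL²/12 = 4.654 × 1.732²/12 = 1.1634 kg·m²; I = I_cm + md² = 1.1634 + 4.654 × 0.86600² = 4.6537 kg·m².
T = 2π√(4.6537/(4.654 × 24.90 × 0.86600)) = 1.353 s.

1.353 s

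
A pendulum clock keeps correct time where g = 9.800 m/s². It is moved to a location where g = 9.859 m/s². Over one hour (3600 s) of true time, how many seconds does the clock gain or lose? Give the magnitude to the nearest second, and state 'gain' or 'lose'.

gain 11 s

The clock's period scales as T ∝ 1/√g, so T'/T = √(9.800/9.859) = 0.997003.
In 3600 s of true time the clock registers 3600/0.997003 = 3610.8 s, so it gains 11 s.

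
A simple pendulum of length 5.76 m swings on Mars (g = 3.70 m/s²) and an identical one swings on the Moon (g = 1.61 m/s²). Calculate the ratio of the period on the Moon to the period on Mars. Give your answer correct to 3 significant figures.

T ∝ 1/√g, so T₂/T₁ = √(g₁/g₂) = √(3.70/1.61) = 1.52.

1.52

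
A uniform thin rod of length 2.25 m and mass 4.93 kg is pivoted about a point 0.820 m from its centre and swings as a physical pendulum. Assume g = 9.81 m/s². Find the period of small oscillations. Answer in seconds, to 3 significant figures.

For a physical pendulum T = 2π√(I/(mgd)), with d = 0.8200 m from pivot to centre of mass.
I_cm = mL²/12 = 4.93 × 2.25²/12 = 2.080 kg·m²; I = I_cm + md² = 2.080 + 4.93 × 0.8200² = 5.395 kg·m².
T = 2π√(5.395/(4.93 × 9.81 × 0.8200)) = 2.32 s.

2.32 s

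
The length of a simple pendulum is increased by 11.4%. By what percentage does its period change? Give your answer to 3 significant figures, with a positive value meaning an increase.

5.55%

T ∝ √L, so T'/T = √(1.114) = 1.055.
Percentage change in T = (1.055 − 1) × 100% = 5.55%.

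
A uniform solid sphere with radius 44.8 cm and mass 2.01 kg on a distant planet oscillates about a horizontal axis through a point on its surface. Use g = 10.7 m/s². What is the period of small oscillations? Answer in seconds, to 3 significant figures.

1.52 s

I_cm = (2/5)mr² = 0.1614 kg·m². The pivot is at distance d = 0.448 m from the centre of mass.
By the parallel-axis theorem, I = I_cm + md² = 0.1614 + 0.4034 = 0.5648 kg·m².
T = 2π√(I/(mgd)) = 2π√(0.5648/(2.01 × 10.7 × 0.448)) = 1.52 s.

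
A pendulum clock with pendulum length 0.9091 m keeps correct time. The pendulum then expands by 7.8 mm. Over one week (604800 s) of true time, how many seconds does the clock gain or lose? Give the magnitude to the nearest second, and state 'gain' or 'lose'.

lose 2578 s

T ∝ √L, so T'/T = √(0.91690/0.9091) = 1.00428.
In 604800 s of true time the clock registers 604800/1.00428 = 602222.0 s, so it loses 2578 s.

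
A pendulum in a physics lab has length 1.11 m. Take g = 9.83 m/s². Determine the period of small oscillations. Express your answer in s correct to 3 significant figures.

2.11 s

T = 2π√(L/g) = 2π√(1.11/9.83) = 2π × 0.3360 = 2.11 s.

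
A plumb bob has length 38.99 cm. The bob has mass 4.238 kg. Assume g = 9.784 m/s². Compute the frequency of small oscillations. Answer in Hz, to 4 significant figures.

0.7973 Hz

T = 2π√(L/g) = 2π√(0.3899/9.784) = 1.2543 s, so f = 1/T = 0.7973 Hz.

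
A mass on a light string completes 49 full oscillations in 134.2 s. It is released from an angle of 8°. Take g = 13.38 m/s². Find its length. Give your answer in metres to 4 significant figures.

2.542 m

T = 134.2/49 = 2.7388 s.
From T = 2π√(L/g), L = gT²/(4π²) = 13.38 × 2.7388²/(4π²) = 2.542 m.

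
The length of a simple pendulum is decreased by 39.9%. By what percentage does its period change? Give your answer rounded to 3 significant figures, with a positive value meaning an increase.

-22.5%

T ∝ √L, so T'/T = √(0.6010) = 0.7752.
Percentage change in T = (0.7752 − 1) × 100% = -22.5%.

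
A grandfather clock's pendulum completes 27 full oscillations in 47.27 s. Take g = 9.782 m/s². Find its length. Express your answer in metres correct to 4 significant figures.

T = 47.27/27 = 1.7507 s.
From T = 2π√(L/g), L = gT²/(4π²) = 9.782 × 1.7507²/(4π²) = 0.7595 m.

0.7595 m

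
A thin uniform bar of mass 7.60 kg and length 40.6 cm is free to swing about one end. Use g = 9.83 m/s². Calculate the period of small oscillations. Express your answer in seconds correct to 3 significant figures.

For a physical pendulum T = 2π√(I/(mgd)), with d = 0.2030 m from pivot to centre of mass.
I_cm = mL²/12 = 7.60 × 0.406²/12 = 0.1044 kg·m²; I = I_cm + md² = 0.1044 + 7.60 × 0.2030² = 0.4176 kg·m².
T = 2π√(0.4176/(7.60 × 9.83 × 0.2030)) = 1.04 s.

1.04 s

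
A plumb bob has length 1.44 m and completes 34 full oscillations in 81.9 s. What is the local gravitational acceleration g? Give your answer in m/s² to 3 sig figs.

T = 81.9/34 = 2.409 s.
From T = 2π√(L/g), g = 4π²L/T² = 4π² × 1.44/2.409² = 9.80 m/s².

9.80 m/s²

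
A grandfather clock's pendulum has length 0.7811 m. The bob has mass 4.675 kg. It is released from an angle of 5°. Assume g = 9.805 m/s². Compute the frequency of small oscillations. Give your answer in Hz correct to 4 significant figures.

T = 2π√(L/g) = 2π√(0.7811/9.805) = 1.7734 s, so f = 1/T = 0.5639 Hz.

0.5639 Hz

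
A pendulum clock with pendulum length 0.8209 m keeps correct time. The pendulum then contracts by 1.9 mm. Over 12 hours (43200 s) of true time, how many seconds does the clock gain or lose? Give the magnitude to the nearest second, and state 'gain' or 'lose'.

gain 50 s

T ∝ √L, so T'/T = √(0.81900/0.8209) = 0.998842.
In 43200 s of true time the clock registers 43200/0.998842 = 43250.1 s, so it gains 50 s.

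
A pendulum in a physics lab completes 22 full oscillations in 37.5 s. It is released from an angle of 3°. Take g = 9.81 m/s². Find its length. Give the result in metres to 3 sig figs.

T = 37.5/22 = 1.705 s.
From T = 2π√(L/g), L = gT²/(4π²) = 9.81 × 1.705²/(4π²) = 0.722 m.

0.722 m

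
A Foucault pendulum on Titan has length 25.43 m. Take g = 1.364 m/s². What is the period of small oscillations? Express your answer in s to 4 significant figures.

T = 2π√(L/g) = 2π√(25.43/1.364) = 2π × 4.3178 = 27.13 s.

27.13 s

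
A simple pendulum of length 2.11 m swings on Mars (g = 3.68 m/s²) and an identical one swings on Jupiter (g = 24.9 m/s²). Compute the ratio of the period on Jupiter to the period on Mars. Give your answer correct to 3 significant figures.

T ∝ 1/√g, so T₂/T₁ = √(g₁/g₂) = √(3.68/24.9) = 0.384.

0.384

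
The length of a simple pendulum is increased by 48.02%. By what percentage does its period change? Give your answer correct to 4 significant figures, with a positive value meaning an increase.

T ∝ √L, so T'/T = √(1.4802) = 1.2166.
Percentage change in T = (1.2166 − 1) × 100% = 21.66%.

21.66%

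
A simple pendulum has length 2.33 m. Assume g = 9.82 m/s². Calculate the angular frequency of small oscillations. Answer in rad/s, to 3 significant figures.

ω = √(g/L) = √(9.82/2.33) = 2.05 rad/s.

2.05 rad/s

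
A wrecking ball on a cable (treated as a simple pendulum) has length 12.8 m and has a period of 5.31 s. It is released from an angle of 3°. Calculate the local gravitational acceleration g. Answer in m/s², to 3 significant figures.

17.9 m/s²

From T = 2π√(L/g), g = 4π²L/T² = 4π² × 12.8/5.310² = 17.9 m/s².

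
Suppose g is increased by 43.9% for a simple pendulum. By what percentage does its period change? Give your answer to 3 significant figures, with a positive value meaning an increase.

-16.6%

T ∝ 1/√g, so T'/T = 1/√(1.439) = 0.8336.
Percentage change in T = (0.8336 − 1) × 100% = -16.6%.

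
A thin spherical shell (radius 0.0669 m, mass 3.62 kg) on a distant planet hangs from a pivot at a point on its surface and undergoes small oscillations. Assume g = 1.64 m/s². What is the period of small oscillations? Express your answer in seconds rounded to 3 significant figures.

I_cm = (2/3)mr² = 0.01080 kg·m². The pivot is at distance d = 0.0669 m from the centre of mass.
By the parallel-axis theorem, I = I_cm + md² = 0.01080 + 0.01620 = 0.02700 kg·m².
T = 2π√(I/(mgd)) = 2π√(0.02700/(3.62 × 1.64 × 0.0669)) = 1.64 s.

1.64 s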